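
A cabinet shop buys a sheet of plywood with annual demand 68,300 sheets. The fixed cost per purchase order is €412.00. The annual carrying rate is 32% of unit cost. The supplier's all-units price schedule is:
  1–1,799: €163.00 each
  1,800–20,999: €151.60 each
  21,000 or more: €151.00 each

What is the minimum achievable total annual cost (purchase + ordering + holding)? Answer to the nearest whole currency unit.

TC* ≈ €10,413,574

Holding cost per unit per year at price C is H = 0.32·C.
Candidates are each tier's EOQ (if it falls in that tier) and each price-break quantity.
EOQ at €163.00 = 1038.7 (feasible in tier 1): TC = 68,300×€163.00 + (68,300/1038.7)×412 + (1038.7/2)×0.32×€163.00 = €11,187,080.47.
EOQ at €151.60 = 1077.1 < 1800, so use break Q=1800: TC = 68,300×€151.60 + (68,300/1800.0)×412 + (1800.0/2)×0.32×€151.60 = €10,413,573.91.
EOQ at €151.00 = 1079.2 < 21000, so use break Q=21000: TC = 68,300×€151.00 + (68,300/21000.0)×412 + (21000.0/2)×0.32×€151.00 = €10,821,999.98.
Lowest total cost among the candidates is at Q = 1800.0.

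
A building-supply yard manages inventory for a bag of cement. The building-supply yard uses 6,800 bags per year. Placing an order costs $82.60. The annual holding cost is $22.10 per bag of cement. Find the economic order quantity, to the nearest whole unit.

EOQ = √(2DS / H) = √(2 × 6,800 × 82.6 / 22.1).
= √(1,123,360 / 22.1) = √50,830.7692 ≈ 225.457.

Q* ≈ 225 bags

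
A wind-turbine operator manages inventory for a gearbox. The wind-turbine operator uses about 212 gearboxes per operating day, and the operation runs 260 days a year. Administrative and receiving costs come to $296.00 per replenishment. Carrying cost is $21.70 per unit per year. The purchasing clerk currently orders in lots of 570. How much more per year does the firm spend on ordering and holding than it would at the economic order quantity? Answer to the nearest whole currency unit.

Annual demand D = 212 × 260 = 55,120.
EOQ = √(2DS/H) = √(2 × 55,120 × 296 / 21.7) ≈ 1226.27.
Cost at Q* = (D/Q*)S + (Q*/2)H = √(2DSH) ≈ $26,610.03.
Cost at Q = 570: (55,120/570)×296 + (570/2)×21.7 = $28,623.72 + $6,184.50 = $34,808.22.
Excess = $34,808.22 − $26,610.03 = $8,198.19.

Extra cost ≈ $8,198 per year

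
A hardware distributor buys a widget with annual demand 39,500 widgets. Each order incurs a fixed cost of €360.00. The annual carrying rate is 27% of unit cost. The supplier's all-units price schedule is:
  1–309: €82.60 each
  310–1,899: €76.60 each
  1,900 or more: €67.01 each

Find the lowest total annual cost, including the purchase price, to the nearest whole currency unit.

TC* ≈ €2,671,567

Holding cost per unit per year at price C is H = 0.27·C.
Candidates are each tier's EOQ (if it falls in that tier) and each price-break quantity.
Tier 1 (€82.60): EOQ = 1129.3 exceeds tier's upper bound 309, so this tier is dominated.
EOQ at €76.60 = 1172.7 (feasible in tier 2): TC = 39,500×€76.60 + (39,500/1172.7)×360 + (1172.7/2)×0.27×€76.60 = €3,049,952.75.
EOQ at €67.01 = 1253.8 < 1900, so use break Q=1900: TC = 39,500×€67.01 + (39,500/1900.0)×360 + (1900.0/2)×0.27×€67.01 = €2,671,567.28.
Lowest total cost among the candidates is at Q = 1900.0.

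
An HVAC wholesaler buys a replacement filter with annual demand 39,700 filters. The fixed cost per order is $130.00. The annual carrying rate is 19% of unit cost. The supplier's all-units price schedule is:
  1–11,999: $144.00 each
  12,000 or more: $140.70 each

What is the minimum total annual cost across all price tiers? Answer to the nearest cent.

TC* ≈ $5,733,605.06

Holding cost per unit per year at price C is H = 0.19·C.
Evaluate total cost at each tier's feasible EOQ or, if the EOQ is below the tier, at the tier's minimum quantity.
EOQ at $144.00 = 614.2 (feasible in tier 1): TC = 39,700×$144.00 + (39,700/614.2)×130 + (614.2/2)×0.19×$144.00 = $5,733,605.06.
EOQ at $140.70 = 621.4 < 12000, so use break Q=12000: TC = 39,700×$140.70 + (39,700/12000.0)×130 + (12000.0/2)×0.19×$140.70 = $5,746,618.08.
Lowest total cost among the candidates is at Q = 614.2.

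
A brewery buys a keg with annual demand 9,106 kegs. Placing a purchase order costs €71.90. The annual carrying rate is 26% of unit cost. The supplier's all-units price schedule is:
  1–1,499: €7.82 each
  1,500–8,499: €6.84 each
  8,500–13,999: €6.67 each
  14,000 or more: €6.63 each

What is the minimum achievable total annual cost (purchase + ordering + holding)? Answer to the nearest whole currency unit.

TC* ≈ €64,055

Holding cost per unit per year at price C is H = 0.26·C.
Evaluate total cost at each tier's feasible EOQ or, if the EOQ is below the tier, at the tier's minimum quantity.
EOQ at €7.82 = 802.5 (feasible in tier 1): TC = 9,106×€7.82 + (9,106/802.5)×71.9 + (802.5/2)×0.26×€7.82 = €72,840.59.
EOQ at €6.84 = 858.1 < 1500, so use break Q=1500: TC = 9,106×€6.84 + (9,106/1500.0)×71.9 + (1500.0/2)×0.26×€6.84 = €64,055.32.
EOQ at €6.67 = 868.9 < 8500, so use break Q=8500: TC = 9,106×€6.67 + (9,106/8500.0)×71.9 + (8500.0/2)×0.26×€6.67 = €68,184.40.
EOQ at €6.63 = 871.6 < 14000, so use break Q=14000: TC = 9,106×€6.63 + (9,106/14000.0)×71.9 + (14000.0/2)×0.26×€6.63 = €72,486.15.
Lowest total cost among the candidates is at Q = 1500.0.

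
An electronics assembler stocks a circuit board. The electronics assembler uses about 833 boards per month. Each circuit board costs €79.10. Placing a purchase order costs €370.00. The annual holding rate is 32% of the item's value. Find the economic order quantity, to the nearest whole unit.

Annual demand D = 833 × 12 = 9,996.
Holding cost H = 0.32 × €79.10 = €25.3120 per unit per year.
EOQ = √(2DS / H) = √(2 × 9,996 × 370 / 25.312).
= √(7,397,040 / 25.312) = √292,234.5133 ≈ 540.587.

Q* ≈ 541 boards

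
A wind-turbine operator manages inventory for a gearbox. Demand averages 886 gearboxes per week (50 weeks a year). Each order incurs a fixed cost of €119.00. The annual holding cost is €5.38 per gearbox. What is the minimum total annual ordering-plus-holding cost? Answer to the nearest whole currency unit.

Annual demand D = 886 × 50 = 44,300.
Q* = √(2DS/H) = √(2 × 44,300 × 119 / 5.38) ≈ 1399.91.
At Q*, ordering cost (D/Q*)S equals holding cost (Q*/2)H, each = √(DSH/2).
Minimum total = √(2DSH) = √(2 × 44,300 × 119 × 5.38) ≈ 7531.500.

TC* ≈ €7,531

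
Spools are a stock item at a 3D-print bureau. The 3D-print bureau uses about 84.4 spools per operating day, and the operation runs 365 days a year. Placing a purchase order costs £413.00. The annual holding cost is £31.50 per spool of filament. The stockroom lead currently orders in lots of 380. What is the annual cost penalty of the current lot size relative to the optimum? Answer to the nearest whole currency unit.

Annual demand D = 84.4 × 365 = 30,806.
EOQ = √(2DS/H) = √(2 × 30,806 × 413 / 31.5) ≈ 898.78.
Cost at Q* = (D/Q*)S + (Q*/2)H = √(2DSH) ≈ £28,311.50.
Cost at Q = 380: (30,806/380)×413 + (380/2)×31.5 = £33,481.26 + £5,985.00 = £39,466.26.
Excess = £39,466.26 − £28,311.50 = £11,154.75.

Extra cost ≈ £11,155 per year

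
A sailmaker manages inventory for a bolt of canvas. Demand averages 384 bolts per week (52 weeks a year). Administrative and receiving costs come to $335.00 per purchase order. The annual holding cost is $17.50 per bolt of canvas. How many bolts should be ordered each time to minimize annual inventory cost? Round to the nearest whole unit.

Q* ≈ 874 bolts

Annual demand D = 384 × 52 = 19,968.
EOQ = √(2DS / H) = √(2 × 19,968 × 335 / 17.5).
= √(13,378,560 / 17.5) = √764,489.1429 ≈ 874.351.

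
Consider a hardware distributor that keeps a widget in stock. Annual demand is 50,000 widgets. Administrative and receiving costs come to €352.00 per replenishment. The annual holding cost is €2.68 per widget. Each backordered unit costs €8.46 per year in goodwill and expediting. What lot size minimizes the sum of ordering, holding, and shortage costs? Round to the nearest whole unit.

With planned backorders, Q* = √(2DS/H) · √((H+B)/B).
√(2DS/H) = √(2 × 50,000 × 352 / 2.68) = 3624.131.
√((H+B)/B) = √((2.68+8.46)/8.46) = 1.1475.
Q* ≈ 4158.736.

Q* ≈ 4,159 widgets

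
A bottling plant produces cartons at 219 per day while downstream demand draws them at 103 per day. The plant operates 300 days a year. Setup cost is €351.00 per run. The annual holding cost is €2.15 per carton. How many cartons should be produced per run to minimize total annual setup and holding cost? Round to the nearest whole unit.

Annual demand D = 103 × 300 = 30,900.
Production build-up factor (1 − d/p) = 1 − 103/219 = 0.5297.
Q* = √(2DS / (H(1 − d/p))) = √(2 × 30,900 × 351 / (2.15 × 0.5297)).
= √(21,691,800 / 1.1388) ≈ 4364.371.

Q* ≈ 4,364 cartons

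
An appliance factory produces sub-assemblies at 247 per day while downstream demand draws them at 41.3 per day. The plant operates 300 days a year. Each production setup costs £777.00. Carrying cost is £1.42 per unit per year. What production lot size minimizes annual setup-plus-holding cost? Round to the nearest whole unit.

Annual demand D = 41.3 × 300 = 12,390.
Production build-up factor (1 − d/p) = 1 − 41.3/247 = 0.8328.
Q* = √(2DS / (H(1 − d/p))) = √(2 × 12,390 × 777 / (1.42 × 0.8328)).
= √(19,254,060 / 1.1826) ≈ 4035.044.

Q* ≈ 4,035 sub-assemblies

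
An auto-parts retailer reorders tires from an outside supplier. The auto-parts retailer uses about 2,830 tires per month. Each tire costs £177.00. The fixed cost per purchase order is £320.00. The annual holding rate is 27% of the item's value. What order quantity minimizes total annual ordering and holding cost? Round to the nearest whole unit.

Q* ≈ 674 tires

Annual demand D = 2,830 × 12 = 33,960.
Holding cost H = 0.27 × £177.00 = £47.7900 per unit per year.
EOQ = √(2DS / H) = √(2 × 33,960 × 320 / 47.79).
= √(21,734,400 / 47.79) = √454,789.705 ≈ 674.381.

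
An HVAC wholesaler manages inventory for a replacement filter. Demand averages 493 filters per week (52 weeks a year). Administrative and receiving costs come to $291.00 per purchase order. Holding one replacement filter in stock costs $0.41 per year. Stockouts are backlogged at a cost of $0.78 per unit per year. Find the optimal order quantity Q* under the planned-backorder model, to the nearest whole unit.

Annual demand D = 493 × 52 = 25,636.
With planned backorders, Q* = √(2DS/H) · √((H+B)/B).
√(2DS/H) = √(2 × 25,636 × 291 / 0.41) = 6032.463.
√((H+B)/B) = √((0.41+0.78)/0.78) = 1.2352.
Q* ≈ 7451.108.

Q* ≈ 7,451 filters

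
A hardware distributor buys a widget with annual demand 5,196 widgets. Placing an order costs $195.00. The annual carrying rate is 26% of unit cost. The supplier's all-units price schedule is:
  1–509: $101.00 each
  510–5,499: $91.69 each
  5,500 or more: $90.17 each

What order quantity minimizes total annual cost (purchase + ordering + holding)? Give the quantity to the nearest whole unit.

Q* ≈ 510 widgets

Holding cost per unit per year at price C is H = 0.26·C.
For each price level, check whether its EOQ is feasible; otherwise the best quantity at that price is the breakpoint.
EOQ at $101.00 = 277.8 (feasible in tier 1): TC = 5,196×$101.00 + (5,196/277.8)×195 + (277.8/2)×0.26×$101.00 = $532,090.81.
EOQ at $91.69 = 291.6 < 510, so use break Q=510: TC = 5,196×$91.69 + (5,196/510.0)×195 + (510.0/2)×0.26×$91.69 = $484,486.99.
EOQ at $90.17 = 294.0 < 5500, so use break Q=5500: TC = 5,196×$90.17 + (5,196/5500.0)×195 + (5500.0/2)×0.26×$90.17 = $533,179.09.
Lowest total cost is $484,486.99 at Q = 510.0.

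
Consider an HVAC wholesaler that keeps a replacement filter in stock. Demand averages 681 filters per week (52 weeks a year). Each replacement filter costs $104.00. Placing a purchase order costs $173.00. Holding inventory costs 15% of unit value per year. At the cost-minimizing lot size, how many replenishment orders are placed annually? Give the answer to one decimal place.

N ≈ 40.0 orders per year

Annual demand D = 681 × 52 = 35,412.
Holding cost H = 0.15 × $104.00 = $15.6000 per unit per year.
Q* = √(2DS/H) = √(2 × 35,412 × 173 / 15.6) ≈ 886.24.
Orders per year = D / Q* = 35,412 / 886.24 ≈ 39.958.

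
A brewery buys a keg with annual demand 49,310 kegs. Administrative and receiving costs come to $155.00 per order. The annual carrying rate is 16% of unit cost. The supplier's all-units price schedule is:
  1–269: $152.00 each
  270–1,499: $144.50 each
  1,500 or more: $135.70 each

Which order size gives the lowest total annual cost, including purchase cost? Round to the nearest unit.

Holding cost per unit per year at price C is H = 0.16·C.
For each price level, check whether its EOQ is feasible; otherwise the best quantity at that price is the breakpoint.
Tier 1 ($152.00): EOQ = 792.8 exceeds tier's upper bound 269, so this tier is dominated.
EOQ at $144.50 = 813.1 (feasible in tier 2): TC = 49,310×$144.50 + (49,310/813.1)×155 + (813.1/2)×0.16×$144.50 = $7,144,094.33.
EOQ at $135.70 = 839.1 < 1500, so use break Q=1500: TC = 49,310×$135.70 + (49,310/1500.0)×155 + (1500.0/2)×0.16×$135.70 = $6,712,746.37.
Lowest total cost is $6,712,746.37 at Q = 1500.0.

Q* ≈ 1,500 kegs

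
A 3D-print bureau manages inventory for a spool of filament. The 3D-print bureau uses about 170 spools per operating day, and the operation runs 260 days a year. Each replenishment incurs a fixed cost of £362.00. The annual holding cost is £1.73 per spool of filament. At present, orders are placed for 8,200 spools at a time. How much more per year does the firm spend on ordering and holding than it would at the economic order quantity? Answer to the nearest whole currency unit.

Annual demand D = 170 × 260 = 44,200.
EOQ = √(2DS/H) = √(2 × 44,200 × 362 / 1.73) ≈ 4300.88.
Cost at Q* = (D/Q*)S + (Q*/2)H = √(2DSH) ≈ £7,440.52.
Cost at Q = 8,200: (44,200/8,200)×362 + (8,200/2)×1.73 = £1,951.27 + £7,093.00 = £9,044.27.
Excess = £9,044.27 − £7,440.52 = £1,603.75.

Extra cost ≈ £1,604 per year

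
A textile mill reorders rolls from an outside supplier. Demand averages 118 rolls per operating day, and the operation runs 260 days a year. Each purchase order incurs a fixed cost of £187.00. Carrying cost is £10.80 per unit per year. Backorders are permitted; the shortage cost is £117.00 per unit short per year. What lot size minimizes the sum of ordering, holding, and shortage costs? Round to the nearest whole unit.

Annual demand D = 118 × 260 = 30,680.
With planned backorders, Q* = √(2DS/H) · √((H+B)/B).
√(2DS/H) = √(2 × 30,680 × 187 / 10.8) = 1030.746.
√((H+B)/B) = √((10.8+117)/117) = 1.0451.
Q* ≈ 1077.269.

Q* ≈ 1,077 rolls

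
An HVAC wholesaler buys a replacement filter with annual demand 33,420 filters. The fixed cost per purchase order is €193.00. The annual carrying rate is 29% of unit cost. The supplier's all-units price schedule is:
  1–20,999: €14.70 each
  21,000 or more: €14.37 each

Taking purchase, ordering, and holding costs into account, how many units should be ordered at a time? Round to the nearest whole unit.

Q* ≈ 1,740 filters

Holding cost per unit per year at price C is H = 0.29·C.
Candidates are each tier's EOQ (if it falls in that tier) and each price-break quantity.
EOQ at €14.70 = 1739.6 (feasible in tier 1): TC = 33,420×€14.70 + (33,420/1739.6)×193 + (1739.6/2)×0.29×€14.70 = €498,689.74.
EOQ at €14.37 = 1759.4 < 21000, so use break Q=21000: TC = 33,420×€14.37 + (33,420/21000.0)×193 + (21000.0/2)×0.29×€14.37 = €524,309.20.
Lowest total cost is €498,689.74 at Q = 1739.6.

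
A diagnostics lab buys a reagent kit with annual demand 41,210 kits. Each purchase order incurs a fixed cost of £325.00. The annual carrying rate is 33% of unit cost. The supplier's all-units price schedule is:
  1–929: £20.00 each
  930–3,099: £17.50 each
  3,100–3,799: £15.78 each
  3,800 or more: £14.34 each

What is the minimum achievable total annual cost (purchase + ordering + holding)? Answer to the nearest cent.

TC* ≈ £603,467.12

Holding cost per unit per year at price C is H = 0.33·C.
Candidates are each tier's EOQ (if it falls in that tier) and each price-break quantity.
Tier 1 (£20.00): EOQ = 2014.6 exceeds tier's upper bound 929, so this tier is dominated.
EOQ at £17.50 = 2153.7 (feasible in tier 2): TC = 41,210×£17.50 + (41,210/2153.7)×325 + (2153.7/2)×0.33×£17.50 = £733,612.53.
EOQ at £15.78 = 2268.0 < 3100, so use break Q=3100: TC = 41,210×£15.78 + (41,210/3100.0)×325 + (3100.0/2)×0.33×£15.78 = £662,685.67.
EOQ at £14.34 = 2379.2 < 3800, so use break Q=3800: TC = 41,210×£14.34 + (41,210/3800.0)×325 + (3800.0/2)×0.33×£14.34 = £603,467.12.
Lowest total cost among the candidates is at Q = 3800.0.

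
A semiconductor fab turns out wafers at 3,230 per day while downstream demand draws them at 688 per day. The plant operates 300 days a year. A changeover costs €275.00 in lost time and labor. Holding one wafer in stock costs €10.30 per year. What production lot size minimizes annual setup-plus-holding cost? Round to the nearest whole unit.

Q* ≈ 3,742 wafers

Annual demand D = 688 × 300 = 206,400.
Production build-up factor (1 − d/p) = 1 − 688/3,230 = 0.7870.
Q* = √(2DS / (H(1 − d/p))) = √(2 × 206,400 × 275 / (10.3 × 0.7870)).
= √(113,520,000 / 8.1061) ≈ 3742.235.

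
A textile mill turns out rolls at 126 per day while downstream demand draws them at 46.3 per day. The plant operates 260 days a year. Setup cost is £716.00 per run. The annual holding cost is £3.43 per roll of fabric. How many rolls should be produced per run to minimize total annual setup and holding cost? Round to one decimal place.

Q* ≈ 2,818.8 rolls

Annual demand D = 46.3 × 260 = 12,038.
Production build-up factor (1 − d/p) = 1 − 46.3/126 = 0.6325.
Q* = √(2DS / (H(1 − d/p))) = √(2 × 12,038 × 716 / (3.43 × 0.6325)).
= √(17,238,416 / 2.1696) ≈ 2818.758.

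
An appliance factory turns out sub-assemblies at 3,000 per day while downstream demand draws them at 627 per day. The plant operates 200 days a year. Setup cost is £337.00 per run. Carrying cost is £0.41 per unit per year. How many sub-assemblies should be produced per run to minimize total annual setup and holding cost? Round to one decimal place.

Annual demand D = 627 × 200 = 125,400.
Production build-up factor (1 − d/p) = 1 − 627/3,000 = 0.7910.
Q* = √(2DS / (H(1 − d/p))) = √(2 × 125,400 × 337 / (0.41 × 0.7910)).
= √(84,519,600 / 0.3243) ≈ 16143.532.

Q* ≈ 16,143.5 sub-assemblies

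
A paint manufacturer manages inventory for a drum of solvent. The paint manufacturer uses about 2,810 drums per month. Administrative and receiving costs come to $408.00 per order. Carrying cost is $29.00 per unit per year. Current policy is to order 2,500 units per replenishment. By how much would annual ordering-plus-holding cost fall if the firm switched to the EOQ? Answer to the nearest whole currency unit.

Annual demand D = 2,810 × 12 = 33,720.
EOQ = √(2DS/H) = √(2 × 33,720 × 408 / 29) ≈ 974.07.
Cost at Q* = (D/Q*)S + (Q*/2)H = √(2DSH) ≈ $28,248.01.
Cost at Q = 2,500: (33,720/2,500)×408 + (2,500/2)×29 = $5,503.10 + $36,250.00 = $41,753.10.
Excess = $41,753.10 − $28,248.01 = $13,505.09.

Extra cost ≈ $13,505 per year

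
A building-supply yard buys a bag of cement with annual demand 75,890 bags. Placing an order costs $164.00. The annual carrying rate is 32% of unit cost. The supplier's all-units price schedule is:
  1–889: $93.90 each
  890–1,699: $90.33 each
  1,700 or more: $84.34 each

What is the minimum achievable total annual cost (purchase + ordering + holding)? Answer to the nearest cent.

TC* ≈ $6,430,824.23

Holding cost per unit per year at price C is H = 0.32·C.
For each price level, check whether its EOQ is feasible; otherwise the best quantity at that price is the breakpoint.
Tier 1 ($93.90): EOQ = 910.2 exceeds tier's upper bound 889, so this tier is dominated.
EOQ at $90.33 = 928.0 (feasible in tier 2): TC = 75,890×$90.33 + (75,890/928.0)×164 + (928.0/2)×0.32×$90.33 = $6,881,967.49.
EOQ at $84.34 = 960.4 < 1700, so use break Q=1700: TC = 75,890×$84.34 + (75,890/1700.0)×164 + (1700.0/2)×0.32×$84.34 = $6,430,824.23.
Lowest total cost among the candidates is at Q = 1700.0.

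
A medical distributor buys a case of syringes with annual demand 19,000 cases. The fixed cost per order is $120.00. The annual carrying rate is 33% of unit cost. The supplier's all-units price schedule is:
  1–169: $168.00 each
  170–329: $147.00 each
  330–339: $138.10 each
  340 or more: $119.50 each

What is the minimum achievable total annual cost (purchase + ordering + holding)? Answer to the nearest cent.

TC* ≈ $2,283,909.83

Holding cost per unit per year at price C is H = 0.33·C.
Candidates are each tier's EOQ (if it falls in that tier) and each price-break quantity.
Tier 1 ($168.00): EOQ = 286.8 exceeds tier's upper bound 169, so this tier is dominated.
EOQ at $147.00 = 306.6 (feasible in tier 2): TC = 19,000×$147.00 + (19,000/306.6)×120 + (306.6/2)×0.33×$147.00 = $2,807,872.98.
EOQ at $138.10 = 316.3 < 330, so use break Q=330: TC = 19,000×$138.10 + (19,000/330.0)×120 + (330.0/2)×0.33×$138.10 = $2,638,328.64.
EOQ at $119.50 = 340.0 (feasible in tier 4): TC = 19,000×$119.50 + (19,000/340.0)×120 + (340.0/2)×0.33×$119.50 = $2,283,909.83.
Lowest total cost among the candidates is at Q = 340.0.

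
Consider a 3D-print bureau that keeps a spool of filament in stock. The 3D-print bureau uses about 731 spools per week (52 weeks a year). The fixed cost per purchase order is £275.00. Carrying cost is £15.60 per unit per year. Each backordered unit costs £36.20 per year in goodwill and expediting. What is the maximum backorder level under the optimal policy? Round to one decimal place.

Annual demand D = 731 × 52 = 38,012.
With planned backorders, Q* = √(2DS/H) · √((H+B)/B).
√(2DS/H) = √(2 × 38,012 × 275 / 15.6) = 1157.656.
√((H+B)/B) = √((15.6+36.2)/36.2) = 1.1962.
Q* ≈ 1384.809.
S* = Q* · H/(H+B) = 1384.809 × 15.6/51.8 ≈ 417.047.

S* ≈ 417.0 spools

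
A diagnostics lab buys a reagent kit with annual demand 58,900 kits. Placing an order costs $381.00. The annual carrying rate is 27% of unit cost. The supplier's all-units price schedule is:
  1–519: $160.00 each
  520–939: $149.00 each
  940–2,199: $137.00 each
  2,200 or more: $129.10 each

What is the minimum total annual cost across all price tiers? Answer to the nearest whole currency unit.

TC* ≈ $7,652,533

Holding cost per unit per year at price C is H = 0.27·C.
Candidates are each tier's EOQ (if it falls in that tier) and each price-break quantity.
Tier 1 ($160.00): EOQ = 1019.3 exceeds tier's upper bound 519, so this tier is dominated.
Tier 2 ($149.00): EOQ = 1056.2 exceeds tier's upper bound 939, so this tier is dominated.
EOQ at $137.00 = 1101.5 (feasible in tier 3): TC = 58,900×$137.00 + (58,900/1101.5)×381 + (1101.5/2)×0.27×$137.00 = $8,110,045.28.
EOQ at $129.10 = 1134.7 < 2200, so use break Q=2200: TC = 58,900×$129.10 + (58,900/2200.0)×381 + (2200.0/2)×0.27×$129.10 = $7,652,533.11.
Lowest total cost among the candidates is at Q = 2200.0.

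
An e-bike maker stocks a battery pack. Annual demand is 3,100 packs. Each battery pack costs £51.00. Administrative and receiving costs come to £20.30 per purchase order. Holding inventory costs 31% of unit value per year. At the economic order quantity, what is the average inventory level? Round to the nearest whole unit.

Average inventory ≈ 45 packs

Holding cost H = 0.31 × £51.00 = £15.8100 per unit per year.
The optimal lot size = √(2DS/H) = √(2 × 3,100 × 20.3 / 15.81) ≈ 89.22.
Average inventory = Q*/2 ≈ 89.22 / 2 = 44.612.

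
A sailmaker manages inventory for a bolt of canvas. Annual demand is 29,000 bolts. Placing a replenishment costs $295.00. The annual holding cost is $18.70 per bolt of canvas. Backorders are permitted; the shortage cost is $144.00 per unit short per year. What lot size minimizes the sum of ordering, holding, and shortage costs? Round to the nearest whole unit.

With planned backorders, Q* = √(2DS/H) · √((H+B)/B).
√(2DS/H) = √(2 × 29,000 × 295 / 18.7) = 956.542.
√((H+B)/B) = √((18.7+144)/144) = 1.0629.
Q* ≈ 1016.756.

Q* ≈ 1,017 bolts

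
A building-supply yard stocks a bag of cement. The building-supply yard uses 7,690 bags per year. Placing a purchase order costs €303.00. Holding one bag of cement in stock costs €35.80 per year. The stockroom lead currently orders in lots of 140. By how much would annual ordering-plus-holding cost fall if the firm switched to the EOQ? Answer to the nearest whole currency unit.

Extra cost ≈ €6,233 per year

EOQ = √(2DS/H) = √(2 × 7,690 × 303 / 35.8) ≈ 360.79.
Cost at Q* = (D/Q*)S + (Q*/2)H = √(2DSH) ≈ €12,916.39.
Cost at Q = 140: (7,690/140)×303 + (140/2)×35.8 = €16,643.36 + €2,506.00 = €19,149.36.
Excess = €19,149.36 − €12,916.39 = €6,232.97.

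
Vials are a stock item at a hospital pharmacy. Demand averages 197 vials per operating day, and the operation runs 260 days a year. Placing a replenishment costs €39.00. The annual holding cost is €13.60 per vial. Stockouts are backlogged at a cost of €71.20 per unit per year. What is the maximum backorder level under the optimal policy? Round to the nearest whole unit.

S* ≈ 95 vials

Annual demand D = 197 × 260 = 51,220.
With planned backorders, Q* = √(2DS/H) · √((H+B)/B).
√(2DS/H) = √(2 × 51,220 × 39 / 13.6) = 541.998.
√((H+B)/B) = √((13.6+71.2)/71.2) = 1.0913.
Q* ≈ 591.501.
S* = Q* · H/(H+B) = 591.501 × 13.6/84.8 ≈ 94.863.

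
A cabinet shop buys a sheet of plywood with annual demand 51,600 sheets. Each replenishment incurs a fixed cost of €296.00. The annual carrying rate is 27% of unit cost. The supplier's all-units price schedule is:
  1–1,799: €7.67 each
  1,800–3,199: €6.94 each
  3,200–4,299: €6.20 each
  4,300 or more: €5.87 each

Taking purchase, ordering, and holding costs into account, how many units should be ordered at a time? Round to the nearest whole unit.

Holding cost per unit per year at price C is H = 0.27·C.
For each price level, check whether its EOQ is feasible; otherwise the best quantity at that price is the breakpoint.
Tier 1 (€7.67): EOQ = 3840.7 exceeds tier's upper bound 1799, so this tier is dominated.
Tier 2 (€6.94): EOQ = 4037.6 exceeds tier's upper bound 3199, so this tier is dominated.
EOQ at €6.20 = 4271.8 (feasible in tier 3): TC = 51,600×€6.20 + (51,600/4271.8)×296 + (4271.8/2)×0.27×€6.20 = €327,070.94.
EOQ at €5.87 = 4390.2 (feasible in tier 4): TC = 51,600×€5.87 + (51,600/4390.2)×296 + (4390.2/2)×0.27×€5.87 = €309,850.04.
Lowest total cost is €309,850.04 at Q = 4390.2.

Q* ≈ 4,390 sheets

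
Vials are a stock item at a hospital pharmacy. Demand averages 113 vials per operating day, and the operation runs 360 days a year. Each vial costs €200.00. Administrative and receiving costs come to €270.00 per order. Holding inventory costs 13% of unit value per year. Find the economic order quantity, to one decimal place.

Annual demand D = 113 × 360 = 40,680.
Holding cost H = 0.13 × €200.00 = €26.0000 per unit per year.
EOQ = √(2DS / H) = √(2 × 40,680 × 270 / 26).
= √(21,967,200 / 26) = √844,892.3077 ≈ 919.180.

Q* ≈ 919.2 vials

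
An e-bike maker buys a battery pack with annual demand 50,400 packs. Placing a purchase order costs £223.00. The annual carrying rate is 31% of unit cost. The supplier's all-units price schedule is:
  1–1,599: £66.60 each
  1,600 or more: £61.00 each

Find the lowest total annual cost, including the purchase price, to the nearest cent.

TC* ≈ £3,096,552.50

Holding cost per unit per year at price C is H = 0.31·C.
Candidates are each tier's EOQ (if it falls in that tier) and each price-break quantity.
EOQ at £66.60 = 1043.4 (feasible in tier 1): TC = 50,400×£66.60 + (50,400/1043.4)×223 + (1043.4/2)×0.31×£66.60 = £3,378,182.73.
EOQ at £61.00 = 1090.3 < 1600, so use break Q=1600: TC = 50,400×£61.00 + (50,400/1600.0)×223 + (1600.0/2)×0.31×£61.00 = £3,096,552.50.
Lowest total cost among the candidates is at Q = 1600.0.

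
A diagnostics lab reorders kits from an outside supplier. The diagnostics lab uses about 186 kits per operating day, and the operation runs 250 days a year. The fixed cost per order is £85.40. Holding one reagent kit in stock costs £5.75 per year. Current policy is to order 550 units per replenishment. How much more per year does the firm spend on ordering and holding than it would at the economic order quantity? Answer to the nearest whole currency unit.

Extra cost ≈ £2,044 per year

Annual demand D = 186 × 250 = 46,500.
EOQ = √(2DS/H) = √(2 × 46,500 × 85.4 / 5.75) ≈ 1175.27.
Cost at Q* = (D/Q*)S + (Q*/2)H = √(2DSH) ≈ £6,757.78.
Cost at Q = 550: (46,500/550)×85.4 + (550/2)×5.75 = £7,220.18 + £1,581.25 = £8,801.43.
Excess = £8,801.43 − £6,757.78 = £2,043.65.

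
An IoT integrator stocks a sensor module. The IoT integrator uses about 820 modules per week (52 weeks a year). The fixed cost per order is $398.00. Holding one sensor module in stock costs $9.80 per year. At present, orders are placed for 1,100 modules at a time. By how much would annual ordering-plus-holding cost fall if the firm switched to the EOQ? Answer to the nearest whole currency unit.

Extra cost ≈ $2,580 per year

Annual demand D = 820 × 52 = 42,640.
EOQ = √(2DS/H) = √(2 × 42,640 × 398 / 9.8) ≈ 1861.02.
Cost at Q* = (D/Q*)S + (Q*/2)H = √(2DSH) ≈ $18,238.04.
Cost at Q = 1,100: (42,640/1,100)×398 + (1,100/2)×9.8 = $15,427.93 + $5,390.00 = $20,817.93.
Excess = $20,817.93 − $18,238.04 = $2,579.89.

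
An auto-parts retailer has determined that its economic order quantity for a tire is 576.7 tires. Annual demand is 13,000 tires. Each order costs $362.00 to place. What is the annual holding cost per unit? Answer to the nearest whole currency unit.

The basic EOQ model gives Q* = √(2DS/H); rearrange for the unknown.
From Q* = √(2DS/H): H = 2DS / Q*² = 2 × 13,000 × 362 / 576.7² = 28.2997.

H ≈ $28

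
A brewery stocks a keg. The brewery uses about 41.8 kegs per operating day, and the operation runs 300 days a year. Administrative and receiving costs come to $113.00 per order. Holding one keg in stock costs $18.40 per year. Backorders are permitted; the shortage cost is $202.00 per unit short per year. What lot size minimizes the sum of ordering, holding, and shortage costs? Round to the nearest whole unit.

Annual demand D = 41.8 × 300 = 12,540.
With planned backorders, Q* = √(2DS/H) · √((H+B)/B).
√(2DS/H) = √(2 × 12,540 × 113 / 18.4) = 392.459.
√((H+B)/B) = √((18.4+202)/202) = 1.0446.
Q* ≈ 409.944.

Q* ≈ 410 kegs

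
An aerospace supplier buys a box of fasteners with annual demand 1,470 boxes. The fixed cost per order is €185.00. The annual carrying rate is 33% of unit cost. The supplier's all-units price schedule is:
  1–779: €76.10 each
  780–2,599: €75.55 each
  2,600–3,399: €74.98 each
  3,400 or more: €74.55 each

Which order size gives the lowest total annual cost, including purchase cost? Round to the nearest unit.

Holding cost per unit per year at price C is H = 0.33·C.
Evaluate total cost at each tier's feasible EOQ or, if the EOQ is below the tier, at the tier's minimum quantity.
EOQ at €76.10 = 147.2 (feasible in tier 1): TC = 1,470×€76.10 + (1,470/147.2)×185 + (147.2/2)×0.33×€76.10 = €115,562.80.
EOQ at €75.55 = 147.7 < 780, so use break Q=780: TC = 1,470×€75.55 + (1,470/780.0)×185 + (780.0/2)×0.33×€75.55 = €121,130.44.
EOQ at €74.98 = 148.3 < 2600, so use break Q=2600: TC = 1,470×€74.98 + (1,470/2600.0)×185 + (2600.0/2)×0.33×€74.98 = €142,491.62.
EOQ at €74.55 = 148.7 < 3400, so use break Q=3400: TC = 1,470×€74.55 + (1,470/3400.0)×185 + (3400.0/2)×0.33×€74.55 = €151,491.04.
Lowest total cost is €115,562.80 at Q = 147.2.

Q* ≈ 147 boxes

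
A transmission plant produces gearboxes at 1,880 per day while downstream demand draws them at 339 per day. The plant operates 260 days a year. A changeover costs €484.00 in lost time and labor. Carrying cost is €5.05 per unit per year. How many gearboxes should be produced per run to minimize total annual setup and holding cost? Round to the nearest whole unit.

Annual demand D = 339 × 260 = 88,140.
Production build-up factor (1 − d/p) = 1 − 339/1,880 = 0.8197.
Q* = √(2DS / (H(1 − d/p))) = √(2 × 88,140 × 484 / (5.05 × 0.8197)).
= √(85,319,520 / 4.1394) ≈ 4540.003.

Q* ≈ 4,540 gearboxes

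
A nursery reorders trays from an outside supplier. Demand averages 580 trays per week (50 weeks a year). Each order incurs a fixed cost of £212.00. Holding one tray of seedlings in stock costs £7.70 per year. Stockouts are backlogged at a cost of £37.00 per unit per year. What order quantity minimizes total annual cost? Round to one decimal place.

Q* ≈ 1,389.0 trays

Annual demand D = 580 × 50 = 29,000.
With planned backorders, Q* = √(2DS/H) · √((H+B)/B).
√(2DS/H) = √(2 × 29,000 × 212 / 7.7) = 1263.678.
√((H+B)/B) = √((7.7+37)/37) = 1.0991.
Q* ≈ 1388.959.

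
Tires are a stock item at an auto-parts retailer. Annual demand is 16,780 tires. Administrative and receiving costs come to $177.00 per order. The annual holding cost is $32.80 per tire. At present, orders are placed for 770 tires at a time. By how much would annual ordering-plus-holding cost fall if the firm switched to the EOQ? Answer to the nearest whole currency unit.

EOQ = √(2DS/H) = √(2 × 16,780 × 177 / 32.8) ≈ 425.56.
Cost at Q* = (D/Q*)S + (Q*/2)H = √(2DSH) ≈ $13,958.36.
Cost at Q = 770: (16,780/770)×177 + (770/2)×32.8 = $3,857.22 + $12,628.00 = $16,485.22.
Excess = $16,485.22 − $13,958.36 = $2,526.86.

Extra cost ≈ $2,527 per year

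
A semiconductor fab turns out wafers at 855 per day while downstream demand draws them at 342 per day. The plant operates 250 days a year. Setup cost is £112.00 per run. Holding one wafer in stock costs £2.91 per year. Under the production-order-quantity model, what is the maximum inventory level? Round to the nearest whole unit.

I_max ≈ 1,987 wafers

Annual demand D = 342 × 250 = 85,500.
Production build-up factor (1 − d/p) = 1 − 342/855 = 0.6000.
Q* = √(2DS / (H(1 − d/p))) = √(2 × 85,500 × 112 / (2.91 × 0.6000)).
= √(19,152,000 / 1.746) ≈ 3311.959.
Maximum inventory = Q*(1 − d/p) = 3311.959 × 0.6000 ≈ 1987.175.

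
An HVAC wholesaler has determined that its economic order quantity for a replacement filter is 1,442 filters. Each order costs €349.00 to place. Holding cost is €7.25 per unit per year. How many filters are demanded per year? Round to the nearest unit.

The basic EOQ model gives Q* = √(2DS/H); rearrange for the unknown.
From Q* = √(2DS/H): D = Q*²H / (2S) = 1,442² × 7.25 / (2 × 349) = 21597.979.

D ≈ 21,598 filters per year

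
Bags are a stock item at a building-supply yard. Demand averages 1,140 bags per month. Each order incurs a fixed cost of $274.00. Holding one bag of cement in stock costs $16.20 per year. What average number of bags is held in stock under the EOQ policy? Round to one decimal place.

Average inventory ≈ 340.1 bags

Annual demand D = 1,140 × 12 = 13,680.
Q* = √(2DS/H) = √(2 × 13,680 × 274 / 16.2) ≈ 680.26.
Average inventory = Q*/2 ≈ 680.26 / 2 = 340.131.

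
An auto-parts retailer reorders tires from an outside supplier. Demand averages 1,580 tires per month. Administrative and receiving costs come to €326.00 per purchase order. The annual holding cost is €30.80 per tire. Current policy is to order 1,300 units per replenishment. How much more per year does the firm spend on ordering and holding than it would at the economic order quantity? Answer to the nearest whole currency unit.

Extra cost ≈ €5,262 per year

Annual demand D = 1,580 × 12 = 18,960.
EOQ = √(2DS/H) = √(2 × 18,960 × 326 / 30.8) ≈ 633.53.
Cost at Q* = (D/Q*)S + (Q*/2)H = √(2DSH) ≈ €19,512.74.
Cost at Q = 1,300: (18,960/1,300)×326 + (1,300/2)×30.8 = €4,754.58 + €20,020.00 = €24,774.58.
Excess = €24,774.58 − €19,512.74 = €5,261.84.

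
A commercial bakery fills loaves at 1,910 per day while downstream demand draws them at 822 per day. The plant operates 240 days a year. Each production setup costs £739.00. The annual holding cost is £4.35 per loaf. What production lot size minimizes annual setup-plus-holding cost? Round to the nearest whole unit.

Q* ≈ 10,848 loaves

Annual demand D = 822 × 240 = 197,280.
Production build-up factor (1 − d/p) = 1 − 822/1,910 = 0.5696.
Q* = √(2DS / (H(1 − d/p))) = √(2 × 197,280 × 739 / (4.35 × 0.5696)).
= √(291,579,840 / 2.4779) ≈ 10847.667.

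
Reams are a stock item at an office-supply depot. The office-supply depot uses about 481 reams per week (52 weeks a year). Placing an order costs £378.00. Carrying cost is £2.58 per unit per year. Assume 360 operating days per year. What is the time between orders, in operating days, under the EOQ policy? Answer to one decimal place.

Annual demand D = 481 × 52 = 25,012.
The optimal lot size = √(2DS/H) = √(2 × 25,012 × 378 / 2.58) ≈ 2707.23.
Cycle time = Q*/D × 360 = 2707.23 / 25,012 × 360 ≈ 38.965 days.

T ≈ 39.0 days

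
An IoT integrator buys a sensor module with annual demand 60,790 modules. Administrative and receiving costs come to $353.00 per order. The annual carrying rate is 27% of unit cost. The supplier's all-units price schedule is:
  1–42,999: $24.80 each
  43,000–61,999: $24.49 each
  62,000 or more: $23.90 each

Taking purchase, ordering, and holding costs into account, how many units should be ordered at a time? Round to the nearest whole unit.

Holding cost per unit per year at price C is H = 0.27·C.
For each price level, check whether its EOQ is feasible; otherwise the best quantity at that price is the breakpoint.
EOQ at $24.80 = 2531.7 (feasible in tier 1): TC = 60,790×$24.80 + (60,790/2531.7)×353 + (2531.7/2)×0.27×$24.80 = $1,524,544.20.
EOQ at $24.49 = 2547.7 < 43000, so use break Q=43000: TC = 60,790×$24.49 + (60,790/43000.0)×353 + (43000.0/2)×0.27×$24.49 = $1,631,410.59.
EOQ at $23.90 = 2578.9 < 62000, so use break Q=62000: TC = 60,790×$23.90 + (60,790/62000.0)×353 + (62000.0/2)×0.27×$23.90 = $1,653,270.11.
Lowest total cost is $1,524,544.20 at Q = 2531.7.

Q* ≈ 2,532 modules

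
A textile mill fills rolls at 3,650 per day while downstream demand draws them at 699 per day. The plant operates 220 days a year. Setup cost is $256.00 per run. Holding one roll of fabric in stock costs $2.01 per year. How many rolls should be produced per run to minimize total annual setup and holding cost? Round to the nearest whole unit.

Q* ≈ 6,961 rolls

Annual demand D = 699 × 220 = 153,780.
Production build-up factor (1 − d/p) = 1 − 699/3,650 = 0.8085.
Q* = √(2DS / (H(1 − d/p))) = √(2 × 153,780 × 256 / (2.01 × 0.8085)).
= √(78,735,360 / 1.6251) ≈ 6960.633.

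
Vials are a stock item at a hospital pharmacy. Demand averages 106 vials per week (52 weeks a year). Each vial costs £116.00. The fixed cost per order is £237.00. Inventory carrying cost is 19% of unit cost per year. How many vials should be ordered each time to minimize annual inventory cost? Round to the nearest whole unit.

Q* ≈ 344 vials

Annual demand D = 106 × 52 = 5,512.
Holding cost H = 0.19 × £116.00 = £22.0400 per unit per year.
EOQ = √(2DS / H) = √(2 × 5,512 × 237 / 22.04).
= √(2,612,688 / 22.04) = √118,543.0127 ≈ 344.301.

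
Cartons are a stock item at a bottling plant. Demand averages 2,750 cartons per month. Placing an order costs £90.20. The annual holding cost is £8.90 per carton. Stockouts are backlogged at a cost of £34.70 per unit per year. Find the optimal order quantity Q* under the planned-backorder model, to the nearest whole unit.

Annual demand D = 2,750 × 12 = 33,000.
With planned backorders, Q* = √(2DS/H) · √((H+B)/B).
√(2DS/H) = √(2 × 33,000 × 90.2 / 8.9) = 817.862.
√((H+B)/B) = √((8.9+34.7)/34.7) = 1.1209.
Q* ≈ 916.767.

Q* ≈ 917 cartons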